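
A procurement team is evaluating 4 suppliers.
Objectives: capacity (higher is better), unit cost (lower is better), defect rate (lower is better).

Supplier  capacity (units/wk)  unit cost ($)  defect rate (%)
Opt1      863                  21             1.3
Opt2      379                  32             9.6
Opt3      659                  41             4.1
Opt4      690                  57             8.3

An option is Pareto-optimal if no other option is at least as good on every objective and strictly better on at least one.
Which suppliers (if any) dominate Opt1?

Opt2: worse on capacity (379 vs 863).
Opt3: worse on capacity (659 vs 863).
Opt4: worse on capacity (690 vs 863).
No option dominates Opt1.

none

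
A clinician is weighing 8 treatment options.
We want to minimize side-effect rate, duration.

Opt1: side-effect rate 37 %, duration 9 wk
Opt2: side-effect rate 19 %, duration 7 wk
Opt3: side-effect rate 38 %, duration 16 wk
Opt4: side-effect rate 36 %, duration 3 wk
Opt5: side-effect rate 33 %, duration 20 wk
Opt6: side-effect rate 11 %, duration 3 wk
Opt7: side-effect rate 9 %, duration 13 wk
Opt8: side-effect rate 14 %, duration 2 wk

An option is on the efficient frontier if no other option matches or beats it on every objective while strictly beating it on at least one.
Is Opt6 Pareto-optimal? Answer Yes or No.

Yes

Opt1: worse on side-effect rate (37 vs 11).
Opt2: worse on side-effect rate (19 vs 11).
Opt3: worse on side-effect rate (38 vs 11).
Opt4: worse on side-effect rate (36 vs 11).
Opt5: worse on side-effect rate (33 vs 11).
Opt7: worse on duration (13 vs 3).
Opt8: worse on side-effect rate (14 vs 11).
No option is at least as good as Opt6 on every objective and strictly better on one.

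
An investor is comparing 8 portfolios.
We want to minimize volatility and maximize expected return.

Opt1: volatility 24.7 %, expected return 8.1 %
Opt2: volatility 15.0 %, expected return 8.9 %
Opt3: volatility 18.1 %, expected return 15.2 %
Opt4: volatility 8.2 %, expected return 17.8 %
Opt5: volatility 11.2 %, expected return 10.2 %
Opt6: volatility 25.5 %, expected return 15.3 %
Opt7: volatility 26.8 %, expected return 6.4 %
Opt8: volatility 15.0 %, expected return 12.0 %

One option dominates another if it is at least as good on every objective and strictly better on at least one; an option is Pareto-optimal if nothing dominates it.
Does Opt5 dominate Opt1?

Opt5 vs Opt1: volatility 11.2≤24.7, expected return 10.2≥8.1 — Opt5 is at least as good on every objective with at least one strict improvement.

Yes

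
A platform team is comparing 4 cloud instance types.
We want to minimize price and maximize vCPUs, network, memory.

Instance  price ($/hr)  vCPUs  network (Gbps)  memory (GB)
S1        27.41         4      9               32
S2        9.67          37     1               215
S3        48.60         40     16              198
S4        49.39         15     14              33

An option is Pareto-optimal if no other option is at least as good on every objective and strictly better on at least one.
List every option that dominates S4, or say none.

S3

S3: price 48.60≤49.39, vCPUs 40≥15, network 16≥14, memory 198≥33 — dominates S4.
Others (S1, S2) are each worse than S4 on at least one objective.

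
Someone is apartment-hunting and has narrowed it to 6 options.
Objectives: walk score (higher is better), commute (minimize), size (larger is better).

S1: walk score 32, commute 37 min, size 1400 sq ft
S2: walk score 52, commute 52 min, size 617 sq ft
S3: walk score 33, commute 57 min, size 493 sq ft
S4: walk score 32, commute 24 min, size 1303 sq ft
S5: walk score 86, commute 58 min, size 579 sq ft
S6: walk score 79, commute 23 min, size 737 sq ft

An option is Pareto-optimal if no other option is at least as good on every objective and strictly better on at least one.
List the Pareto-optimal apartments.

S1, S4, S5, S6

S1: not dominated (best size).
S2: dominated by S6 (walk score 79≥52, commute 23≤52, size 737≥617).
S3: dominated by S2 (walk score 52≥33, commute 52≤57, size 617≥493).
S4: not dominated.
S5: not dominated (best walk score).
S6: not dominated (best commute).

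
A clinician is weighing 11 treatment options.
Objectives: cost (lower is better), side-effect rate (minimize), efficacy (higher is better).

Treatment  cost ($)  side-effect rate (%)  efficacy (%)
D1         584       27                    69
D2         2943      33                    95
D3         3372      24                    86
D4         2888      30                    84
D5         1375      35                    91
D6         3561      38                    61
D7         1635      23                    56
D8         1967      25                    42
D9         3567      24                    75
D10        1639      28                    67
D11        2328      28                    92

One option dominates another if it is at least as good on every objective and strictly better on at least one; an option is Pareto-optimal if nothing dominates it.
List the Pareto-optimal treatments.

D1: not dominated (best cost).
D2: not dominated (best efficacy).
D3: not dominated.
D4: dominated by D11 (cost 2328≤2888, side-effect rate 28≤30, efficacy 92≥84).
D5: not dominated.
D6: dominated by D1 (cost 584≤3561, side-effect rate 27≤38, efficacy 69≥61).
D7: not dominated (best side-effect rate).
D8: dominated by D7 (cost 1635≤1967, side-effect rate 23≤25, efficacy 56≥42).
D9: dominated by D3 (cost 3372≤3567, side-effect rate 24≤24, efficacy 86≥75).
D10: dominated by D1 (cost 584≤1639, side-effect rate 27≤28, efficacy 69≥67).
D11: not dominated.

D1, D2, D3, D5, D7, D11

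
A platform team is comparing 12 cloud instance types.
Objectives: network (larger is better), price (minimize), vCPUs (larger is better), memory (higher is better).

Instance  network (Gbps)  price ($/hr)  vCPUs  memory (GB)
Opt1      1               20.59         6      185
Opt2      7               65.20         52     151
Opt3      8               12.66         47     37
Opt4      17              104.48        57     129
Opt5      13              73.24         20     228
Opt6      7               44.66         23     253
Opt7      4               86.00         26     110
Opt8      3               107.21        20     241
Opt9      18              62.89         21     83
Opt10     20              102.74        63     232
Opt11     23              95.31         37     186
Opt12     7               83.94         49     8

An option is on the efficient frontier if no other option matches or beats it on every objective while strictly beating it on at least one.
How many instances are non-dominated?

Opt1: not dominated.
Opt2: not dominated.
Opt3: not dominated (best price).
Opt4: dominated by Opt10 (network 20≥17, price 102.74≤104.48, vCPUs 63≥57, memory 232≥129).
Opt5: not dominated.
Opt6: not dominated (best memory).
Opt7: dominated by Opt2 (network 7≥4, price 65.20≤86.00, vCPUs 52≥26, memory 151≥110).
Opt8: dominated by Opt6 (network 7≥3, price 44.66≤107.21, vCPUs 23≥20, memory 253≥241).
Opt9: not dominated.
Opt10: not dominated (best vCPUs).
Opt11: not dominated (best network).
Opt12: dominated by Opt2 (network 7≥7, price 65.20≤83.94, vCPUs 52≥49, memory 151≥8).
Pareto-optimal: Opt1, Opt2, Opt3, Opt5, Opt6, Opt9, Opt10, Opt11 → 8.

8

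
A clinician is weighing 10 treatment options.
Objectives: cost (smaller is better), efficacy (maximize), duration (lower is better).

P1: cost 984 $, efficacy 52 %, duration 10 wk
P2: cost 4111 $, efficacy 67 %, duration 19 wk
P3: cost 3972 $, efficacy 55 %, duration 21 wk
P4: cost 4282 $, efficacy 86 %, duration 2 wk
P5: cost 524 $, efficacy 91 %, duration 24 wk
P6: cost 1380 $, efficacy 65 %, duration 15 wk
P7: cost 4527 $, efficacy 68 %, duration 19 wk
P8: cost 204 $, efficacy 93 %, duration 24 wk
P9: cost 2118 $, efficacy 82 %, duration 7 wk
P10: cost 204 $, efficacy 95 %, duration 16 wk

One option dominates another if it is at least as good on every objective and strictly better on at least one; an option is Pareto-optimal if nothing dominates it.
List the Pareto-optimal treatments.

P1, P4, P6, P9, P10

P1: not dominated.
P2: dominated by P9 (cost 2118≤4111, efficacy 82≥67, duration 7≤19).
P3: dominated by P6 (cost 1380≤3972, efficacy 65≥55, duration 15≤21).
P4: not dominated (best duration).
P5: dominated by P8 (cost 204≤524, efficacy 93≥91, duration 24≤24).
P6: not dominated.
P7: dominated by P4 (cost 4282≤4527, efficacy 86≥68, duration 2≤19).
P8: dominated by P10 (cost 204≤204, efficacy 95≥93, duration 16≤24).
P9: not dominated.
P10: not dominated (best efficacy).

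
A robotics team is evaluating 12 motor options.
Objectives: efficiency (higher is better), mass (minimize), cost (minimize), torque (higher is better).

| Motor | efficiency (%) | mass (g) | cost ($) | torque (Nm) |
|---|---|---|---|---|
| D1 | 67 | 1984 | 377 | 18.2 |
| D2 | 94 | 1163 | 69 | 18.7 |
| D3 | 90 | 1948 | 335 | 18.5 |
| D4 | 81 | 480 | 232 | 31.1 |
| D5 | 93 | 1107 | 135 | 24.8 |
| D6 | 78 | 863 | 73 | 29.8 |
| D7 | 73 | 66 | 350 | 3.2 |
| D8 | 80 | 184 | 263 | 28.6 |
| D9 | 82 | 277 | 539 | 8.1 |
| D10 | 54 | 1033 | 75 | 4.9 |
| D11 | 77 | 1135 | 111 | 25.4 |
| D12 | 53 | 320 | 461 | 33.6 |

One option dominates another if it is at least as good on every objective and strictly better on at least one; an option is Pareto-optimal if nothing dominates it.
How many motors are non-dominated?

D1: dominated by D2 (efficiency 94≥67, mass 1163≤1984, cost 69≤377, torque 18.7≥18.2).
D2: not dominated (best efficiency).
D3: dominated by D2 (efficiency 94≥90, mass 1163≤1948, cost 69≤335, torque 18.7≥18.5).
D4: not dominated.
D5: not dominated.
D6: not dominated.
D7: not dominated (best mass).
D8: not dominated.
D9: not dominated.
D10: dominated by D6 (efficiency 78≥54, mass 863≤1033, cost 73≤75, torque 29.8≥4.9).
D11: dominated by D6 (efficiency 78≥77, mass 863≤1135, cost 73≤111, torque 29.8≥25.4).
D12: not dominated (best torque).
Pareto-optimal: D2, D4, D5, D6, D7, D8, D9, D12 → 8.

8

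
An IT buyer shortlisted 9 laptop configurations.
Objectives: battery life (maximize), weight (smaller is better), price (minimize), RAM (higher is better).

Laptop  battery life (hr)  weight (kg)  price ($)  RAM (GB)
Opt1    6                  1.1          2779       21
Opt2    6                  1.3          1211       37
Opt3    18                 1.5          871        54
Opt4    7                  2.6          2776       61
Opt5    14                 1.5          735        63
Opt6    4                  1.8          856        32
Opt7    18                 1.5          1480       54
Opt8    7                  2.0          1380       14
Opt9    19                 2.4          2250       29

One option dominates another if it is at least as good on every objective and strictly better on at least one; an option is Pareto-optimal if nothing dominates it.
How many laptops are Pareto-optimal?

5

Opt1: not dominated (best weight).
Opt2: not dominated.
Opt3: not dominated.
Opt4: dominated by Opt5 (battery life 14≥7, weight 1.5≤2.6, price 735≤2776, RAM 63≥61).
Opt5: not dominated (best price).
Opt6: dominated by Opt5 (battery life 14≥4, weight 1.5≤1.8, price 735≤856, RAM 63≥32).
Opt7: dominated by Opt3 (battery life 18≥18, weight 1.5≤1.5, price 871≤1480, RAM 54≥54).
Opt8: dominated by Opt3 (battery life 18≥7, weight 1.5≤2.0, price 871≤1380, RAM 54≥14).
Opt9: not dominated (best battery life).
Pareto-optimal: Opt1, Opt2, Opt3, Opt5, Opt9 → 5.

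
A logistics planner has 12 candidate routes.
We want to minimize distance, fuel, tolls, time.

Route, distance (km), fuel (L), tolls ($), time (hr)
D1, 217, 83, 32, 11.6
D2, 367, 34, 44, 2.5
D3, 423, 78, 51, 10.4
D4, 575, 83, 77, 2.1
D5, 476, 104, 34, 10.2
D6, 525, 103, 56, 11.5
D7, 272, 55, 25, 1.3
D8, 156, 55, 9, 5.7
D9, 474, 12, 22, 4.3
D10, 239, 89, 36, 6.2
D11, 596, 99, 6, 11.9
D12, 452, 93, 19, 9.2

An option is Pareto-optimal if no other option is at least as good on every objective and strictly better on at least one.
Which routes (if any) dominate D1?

D8: distance 156≤217, fuel 55≤83, tolls 9≤32, time 5.7≤11.6 — dominates D1.
Others (D2, D3, D4, D5, D6, D7, D9, D10, D11, D12) are each worse than D1 on at least one objective.

D8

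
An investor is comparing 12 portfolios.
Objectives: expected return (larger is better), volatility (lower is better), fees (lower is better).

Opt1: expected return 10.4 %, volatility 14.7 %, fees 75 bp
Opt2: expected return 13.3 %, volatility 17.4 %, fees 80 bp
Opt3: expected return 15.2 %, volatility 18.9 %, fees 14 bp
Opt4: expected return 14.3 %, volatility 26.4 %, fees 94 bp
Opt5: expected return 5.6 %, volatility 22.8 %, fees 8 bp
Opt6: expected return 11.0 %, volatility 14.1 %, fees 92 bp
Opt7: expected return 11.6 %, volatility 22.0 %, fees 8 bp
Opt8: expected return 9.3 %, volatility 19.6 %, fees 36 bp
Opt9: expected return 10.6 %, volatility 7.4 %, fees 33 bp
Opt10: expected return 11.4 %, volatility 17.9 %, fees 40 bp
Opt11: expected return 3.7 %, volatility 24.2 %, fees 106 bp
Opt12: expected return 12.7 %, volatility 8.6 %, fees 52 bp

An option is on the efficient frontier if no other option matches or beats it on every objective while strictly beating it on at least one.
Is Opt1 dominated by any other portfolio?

Opt9 vs Opt1: expected return 10.6≥10.4, volatility 7.4≤14.7, fees 33≤75 — Opt9 is at least as good on every objective and strictly better on at least one, so Opt9 dominates Opt1.

Yes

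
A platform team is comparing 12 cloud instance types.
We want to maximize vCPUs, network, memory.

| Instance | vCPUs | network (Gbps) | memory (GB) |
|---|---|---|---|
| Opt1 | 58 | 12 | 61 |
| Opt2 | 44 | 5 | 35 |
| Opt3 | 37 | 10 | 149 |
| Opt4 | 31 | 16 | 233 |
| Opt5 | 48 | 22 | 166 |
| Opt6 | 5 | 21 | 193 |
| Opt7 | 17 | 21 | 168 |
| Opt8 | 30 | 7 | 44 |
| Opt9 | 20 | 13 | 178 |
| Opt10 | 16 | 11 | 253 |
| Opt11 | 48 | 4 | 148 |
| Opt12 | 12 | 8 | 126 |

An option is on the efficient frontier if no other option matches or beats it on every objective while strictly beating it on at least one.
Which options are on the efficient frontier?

Opt1, Opt4, Opt5, Opt6, Opt7, Opt10

Opt1: not dominated (best vCPUs).
Opt2: dominated by Opt1 (vCPUs 58≥44, network 12≥5, memory 61≥35).
Opt3: dominated by Opt5 (vCPUs 48≥37, network 22≥10, memory 166≥149).
Opt4: not dominated.
Opt5: not dominated (best network).
Opt6: not dominated.
Opt7: not dominated.
Opt8: dominated by Opt1 (vCPUs 58≥30, network 12≥7, memory 61≥44).
Opt9: dominated by Opt4 (vCPUs 31≥20, network 16≥13, memory 233≥178).
Opt10: not dominated (best memory).
Opt11: dominated by Opt5 (vCPUs 48≥48, network 22≥4, memory 166≥148).
Opt12: dominated by Opt3 (vCPUs 37≥12, network 10≥8, memory 149≥126).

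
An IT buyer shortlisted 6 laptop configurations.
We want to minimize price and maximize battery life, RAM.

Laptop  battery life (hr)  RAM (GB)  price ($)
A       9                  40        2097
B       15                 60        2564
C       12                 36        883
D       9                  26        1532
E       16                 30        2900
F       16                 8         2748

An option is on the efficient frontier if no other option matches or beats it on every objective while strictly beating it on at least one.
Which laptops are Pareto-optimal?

A, B, C, E, F

A: not dominated.
B: not dominated (best RAM).
C: not dominated (best price).
D: dominated by C (battery life 12≥9, RAM 36≥26, price 883≤1532).
E: not dominated.
F: not dominated.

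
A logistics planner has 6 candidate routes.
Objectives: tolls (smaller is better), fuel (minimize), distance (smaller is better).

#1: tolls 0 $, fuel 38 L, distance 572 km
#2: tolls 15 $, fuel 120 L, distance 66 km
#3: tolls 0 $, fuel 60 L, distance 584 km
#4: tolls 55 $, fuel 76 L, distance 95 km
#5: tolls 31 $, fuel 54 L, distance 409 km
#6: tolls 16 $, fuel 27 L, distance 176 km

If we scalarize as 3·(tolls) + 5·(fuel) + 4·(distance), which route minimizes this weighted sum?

#6

#1: 3·0 + 5·38 + 4·572 = 2478
#2: 3·15 + 5·120 + 4·66 = 909
#3: 3·0 + 5·60 + 4·584 = 2636
#4: 3·55 + 5·76 + 4·95 = 925
#5: 3·31 + 5·54 + 4·409 = 1999
#6: 3·16 + 5·27 + 4·176 = 887
Lowest: #6 at 887.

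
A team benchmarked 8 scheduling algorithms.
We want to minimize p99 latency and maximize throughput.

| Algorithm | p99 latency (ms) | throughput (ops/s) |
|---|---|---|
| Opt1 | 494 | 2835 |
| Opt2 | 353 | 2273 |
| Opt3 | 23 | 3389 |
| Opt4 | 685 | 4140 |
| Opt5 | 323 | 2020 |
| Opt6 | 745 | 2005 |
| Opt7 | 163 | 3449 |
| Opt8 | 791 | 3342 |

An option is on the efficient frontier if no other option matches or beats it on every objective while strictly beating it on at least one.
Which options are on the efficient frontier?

Opt1: dominated by Opt3 (p99 latency 23≤494, throughput 3389≥2835).
Opt2: dominated by Opt3 (p99 latency 23≤353, throughput 3389≥2273).
Opt3: not dominated (best p99 latency).
Opt4: not dominated (best throughput).
Opt5: dominated by Opt3 (p99 latency 23≤323, throughput 3389≥2020).
Opt6: dominated by Opt1 (p99 latency 494≤745, throughput 2835≥2005).
Opt7: not dominated.
Opt8: dominated by Opt3 (p99 latency 23≤791, throughput 3389≥3342).

Opt3, Opt4, Opt7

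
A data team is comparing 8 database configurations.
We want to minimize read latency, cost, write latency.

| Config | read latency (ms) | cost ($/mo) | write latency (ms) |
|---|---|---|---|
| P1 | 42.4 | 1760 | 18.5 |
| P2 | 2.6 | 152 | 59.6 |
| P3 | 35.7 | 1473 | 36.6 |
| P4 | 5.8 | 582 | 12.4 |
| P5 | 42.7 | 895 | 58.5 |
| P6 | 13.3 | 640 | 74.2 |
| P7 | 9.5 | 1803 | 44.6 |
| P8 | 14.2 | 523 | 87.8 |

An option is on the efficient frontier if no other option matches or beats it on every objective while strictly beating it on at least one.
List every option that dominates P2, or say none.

P1: worse on read latency (42.4 vs 2.6).
P3: worse on read latency (35.7 vs 2.6).
P4: worse on read latency (5.8 vs 2.6).
P5: worse on read latency (42.7 vs 2.6).
P6: worse on read latency (13.3 vs 2.6).
P7: worse on read latency (9.5 vs 2.6).
P8: worse on read latency (14.2 vs 2.6).
No option dominates P2.

none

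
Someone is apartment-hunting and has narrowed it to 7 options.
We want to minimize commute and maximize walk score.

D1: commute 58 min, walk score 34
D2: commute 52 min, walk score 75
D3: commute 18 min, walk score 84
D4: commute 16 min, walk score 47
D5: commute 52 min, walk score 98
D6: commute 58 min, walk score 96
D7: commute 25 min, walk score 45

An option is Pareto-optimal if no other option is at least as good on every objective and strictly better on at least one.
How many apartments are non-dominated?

3

D1: dominated by D2 (commute 52≤58, walk score 75≥34).
D2: dominated by D3 (commute 18≤52, walk score 84≥75).
D3: not dominated.
D4: not dominated (best commute).
D5: not dominated (best walk score).
D6: dominated by D5 (commute 52≤58, walk score 98≥96).
D7: dominated by D3 (commute 18≤25, walk score 84≥45).
Pareto-optimal: D3, D4, D5 → 3.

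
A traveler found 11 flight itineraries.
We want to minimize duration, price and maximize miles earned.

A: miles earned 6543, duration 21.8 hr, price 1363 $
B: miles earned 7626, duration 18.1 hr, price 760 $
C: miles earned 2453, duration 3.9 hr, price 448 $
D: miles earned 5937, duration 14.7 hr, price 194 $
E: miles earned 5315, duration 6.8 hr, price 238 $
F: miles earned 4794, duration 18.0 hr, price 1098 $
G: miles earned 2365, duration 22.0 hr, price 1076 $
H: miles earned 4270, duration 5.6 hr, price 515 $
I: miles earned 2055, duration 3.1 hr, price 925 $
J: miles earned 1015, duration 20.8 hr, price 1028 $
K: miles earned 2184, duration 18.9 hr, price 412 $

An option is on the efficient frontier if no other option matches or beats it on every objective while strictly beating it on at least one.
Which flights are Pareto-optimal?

A: dominated by B (miles earned 7626≥6543, duration 18.1≤21.8, price 760≤1363).
B: not dominated (best miles earned).
C: not dominated.
D: not dominated (best price).
E: not dominated.
F: dominated by D (miles earned 5937≥4794, duration 14.7≤18.0, price 194≤1098).
G: dominated by B (miles earned 7626≥2365, duration 18.1≤22.0, price 760≤1076).
H: not dominated.
I: not dominated (best duration).
J: dominated by B (miles earned 7626≥1015, duration 18.1≤20.8, price 760≤1028).
K: dominated by D (miles earned 5937≥2184, duration 14.7≤18.9, price 194≤412).

B, C, D, E, H, I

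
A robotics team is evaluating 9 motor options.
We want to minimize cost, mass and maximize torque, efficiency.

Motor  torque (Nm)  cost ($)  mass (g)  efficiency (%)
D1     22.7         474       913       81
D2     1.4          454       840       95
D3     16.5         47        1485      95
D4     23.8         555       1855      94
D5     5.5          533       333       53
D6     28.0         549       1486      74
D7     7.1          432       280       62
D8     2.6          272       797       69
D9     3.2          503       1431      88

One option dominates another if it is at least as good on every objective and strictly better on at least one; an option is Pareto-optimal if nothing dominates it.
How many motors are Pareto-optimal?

D1: not dominated.
D2: not dominated.
D3: not dominated (best cost).
D4: not dominated.
D5: dominated by D7 (torque 7.1≥5.5, cost 432≤533, mass 280≤333, efficiency 62≥53).
D6: not dominated (best torque).
D7: not dominated (best mass).
D8: not dominated.
D9: not dominated.
Pareto-optimal: D1, D2, D3, D4, D6, D7, D8, D9 → 8.

8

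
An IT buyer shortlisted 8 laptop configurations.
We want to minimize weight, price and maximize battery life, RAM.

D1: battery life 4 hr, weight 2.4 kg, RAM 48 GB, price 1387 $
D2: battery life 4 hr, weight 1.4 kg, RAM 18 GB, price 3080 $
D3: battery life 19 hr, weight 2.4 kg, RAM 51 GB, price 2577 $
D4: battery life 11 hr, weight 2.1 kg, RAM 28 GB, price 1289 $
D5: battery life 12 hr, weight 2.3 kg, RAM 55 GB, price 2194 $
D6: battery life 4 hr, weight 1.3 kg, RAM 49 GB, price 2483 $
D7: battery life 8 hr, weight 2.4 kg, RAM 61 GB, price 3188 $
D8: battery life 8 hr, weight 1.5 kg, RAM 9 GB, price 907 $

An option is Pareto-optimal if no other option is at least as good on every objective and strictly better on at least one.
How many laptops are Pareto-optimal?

D1: not dominated.
D2: dominated by D6 (battery life 4≥4, weight 1.3≤1.4, RAM 49≥18, price 2483≤3080).
D3: not dominated (best battery life).
D4: not dominated.
D5: not dominated.
D6: not dominated (best weight).
D7: not dominated (best RAM).
D8: not dominated (best price).
Pareto-optimal: D1, D3, D4, D5, D6, D7, D8 → 7.

7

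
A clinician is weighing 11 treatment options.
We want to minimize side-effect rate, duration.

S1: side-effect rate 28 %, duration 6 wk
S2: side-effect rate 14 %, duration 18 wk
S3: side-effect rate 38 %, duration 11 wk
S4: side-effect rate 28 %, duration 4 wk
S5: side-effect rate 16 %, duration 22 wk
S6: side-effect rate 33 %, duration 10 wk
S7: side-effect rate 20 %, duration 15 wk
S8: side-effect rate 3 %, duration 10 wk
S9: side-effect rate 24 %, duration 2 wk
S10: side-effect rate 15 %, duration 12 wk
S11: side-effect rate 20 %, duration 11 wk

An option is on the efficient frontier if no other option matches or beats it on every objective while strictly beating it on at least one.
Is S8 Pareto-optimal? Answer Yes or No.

Yes

S1: worse on side-effect rate (28 vs 3).
S2: worse on side-effect rate (14 vs 3).
S3: worse on side-effect rate (38 vs 3).
S4: worse on side-effect rate (28 vs 3).
S5: worse on side-effect rate (16 vs 3).
S6: worse on side-effect rate (33 vs 3).
S7: worse on side-effect rate (20 vs 3).
S9: worse on side-effect rate (24 vs 3).
S10: worse on side-effect rate (15 vs 3).
S11: worse on side-effect rate (20 vs 3).
No option is at least as good as S8 on every objective and strictly better on one.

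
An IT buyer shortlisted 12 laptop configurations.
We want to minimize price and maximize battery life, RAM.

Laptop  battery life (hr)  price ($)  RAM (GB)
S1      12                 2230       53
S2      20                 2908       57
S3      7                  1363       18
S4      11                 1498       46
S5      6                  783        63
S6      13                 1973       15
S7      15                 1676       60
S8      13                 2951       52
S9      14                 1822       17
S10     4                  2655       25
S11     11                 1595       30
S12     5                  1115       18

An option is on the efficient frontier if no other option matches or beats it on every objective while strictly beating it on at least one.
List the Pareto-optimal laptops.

S1: dominated by S7 (battery life 15≥12, price 1676≤2230, RAM 60≥53).
S2: not dominated (best battery life).
S3: not dominated.
S4: not dominated.
S5: not dominated (best price).
S6: dominated by S7 (battery life 15≥13, price 1676≤1973, RAM 60≥15).
S7: not dominated.
S8: dominated by S2 (battery life 20≥13, price 2908≤2951, RAM 57≥52).
S9: dominated by S7 (battery life 15≥14, price 1676≤1822, RAM 60≥17).
S10: dominated by S1 (battery life 12≥4, price 2230≤2655, RAM 53≥25).
S11: dominated by S4 (battery life 11≥11, price 1498≤1595, RAM 46≥30).
S12: dominated by S5 (battery life 6≥5, price 783≤1115, RAM 63≥18).

S2, S3, S4, S5, S7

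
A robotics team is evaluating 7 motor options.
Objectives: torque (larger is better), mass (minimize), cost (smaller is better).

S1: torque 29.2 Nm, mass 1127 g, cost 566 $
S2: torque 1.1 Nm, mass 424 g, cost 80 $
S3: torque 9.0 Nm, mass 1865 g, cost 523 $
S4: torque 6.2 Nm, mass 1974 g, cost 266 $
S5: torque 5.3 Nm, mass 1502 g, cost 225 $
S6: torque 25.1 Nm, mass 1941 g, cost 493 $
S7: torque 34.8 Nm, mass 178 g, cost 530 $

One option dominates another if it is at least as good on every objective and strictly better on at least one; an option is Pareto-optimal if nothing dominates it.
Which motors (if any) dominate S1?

S7: torque 34.8≥29.2, mass 178≤1127, cost 530≤566 — dominates S1.
Others (S2, S3, S4, S5, S6) are each worse than S1 on at least one objective.

S7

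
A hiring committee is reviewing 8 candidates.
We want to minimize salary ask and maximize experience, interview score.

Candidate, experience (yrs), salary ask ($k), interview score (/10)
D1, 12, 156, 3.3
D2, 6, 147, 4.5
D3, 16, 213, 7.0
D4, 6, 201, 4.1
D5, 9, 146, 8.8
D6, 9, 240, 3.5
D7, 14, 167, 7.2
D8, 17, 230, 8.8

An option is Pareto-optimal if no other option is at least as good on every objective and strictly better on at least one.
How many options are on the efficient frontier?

D1: not dominated.
D2: dominated by D5 (experience 9≥6, salary ask 146≤147, interview score 8.8≥4.5).
D3: not dominated.
D4: dominated by D2 (experience 6≥6, salary ask 147≤201, interview score 4.5≥4.1).
D5: not dominated (best salary ask).
D6: dominated by D3 (experience 16≥9, salary ask 213≤240, interview score 7.0≥3.5).
D7: not dominated.
D8: not dominated (best experience).
Pareto-optimal: D1, D3, D5, D7, D8 → 5.

5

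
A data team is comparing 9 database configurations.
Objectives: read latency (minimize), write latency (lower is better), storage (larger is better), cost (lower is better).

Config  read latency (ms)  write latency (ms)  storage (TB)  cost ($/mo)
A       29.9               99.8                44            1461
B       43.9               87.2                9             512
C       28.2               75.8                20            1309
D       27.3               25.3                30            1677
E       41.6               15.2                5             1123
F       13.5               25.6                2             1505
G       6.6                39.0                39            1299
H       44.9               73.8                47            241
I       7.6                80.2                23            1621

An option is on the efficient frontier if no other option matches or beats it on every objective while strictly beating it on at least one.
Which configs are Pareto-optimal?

A: not dominated.
B: not dominated.
C: dominated by G (read latency 6.6≤28.2, write latency 39.0≤75.8, storage 39≥20, cost 1299≤1309).
D: not dominated.
E: not dominated (best write latency).
F: not dominated.
G: not dominated (best read latency).
H: not dominated (best storage).
I: dominated by G (read latency 6.6≤7.6, write latency 39.0≤80.2, storage 39≥23, cost 1299≤1621).

A, B, D, E, F, G, H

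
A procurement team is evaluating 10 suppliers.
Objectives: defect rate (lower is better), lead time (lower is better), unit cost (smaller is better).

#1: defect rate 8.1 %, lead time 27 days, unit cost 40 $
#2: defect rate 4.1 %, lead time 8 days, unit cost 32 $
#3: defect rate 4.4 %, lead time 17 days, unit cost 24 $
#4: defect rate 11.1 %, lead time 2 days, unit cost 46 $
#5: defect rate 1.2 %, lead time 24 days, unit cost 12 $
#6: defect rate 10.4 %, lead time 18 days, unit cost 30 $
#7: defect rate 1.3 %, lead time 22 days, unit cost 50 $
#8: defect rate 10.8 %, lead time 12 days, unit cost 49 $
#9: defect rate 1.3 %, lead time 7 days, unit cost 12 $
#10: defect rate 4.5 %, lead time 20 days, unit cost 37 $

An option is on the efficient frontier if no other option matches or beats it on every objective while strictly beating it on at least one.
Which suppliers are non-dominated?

#1: dominated by #2 (defect rate 4.1≤8.1, lead time 8≤27, unit cost 32≤40).
#2: dominated by #9 (defect rate 1.3≤4.1, lead time 7≤8, unit cost 12≤32).
#3: dominated by #9 (defect rate 1.3≤4.4, lead time 7≤17, unit cost 12≤24).
#4: not dominated (best lead time).
#5: not dominated (best defect rate).
#6: dominated by #3 (defect rate 4.4≤10.4, lead time 17≤18, unit cost 24≤30).
#7: dominated by #9 (defect rate 1.3≤1.3, lead time 7≤22, unit cost 12≤50).
#8: dominated by #2 (defect rate 4.1≤10.8, lead time 8≤12, unit cost 32≤49).
#9: not dominated.
#10: dominated by #2 (defect rate 4.1≤4.5, lead time 8≤20, unit cost 32≤37).

#4, #5, #9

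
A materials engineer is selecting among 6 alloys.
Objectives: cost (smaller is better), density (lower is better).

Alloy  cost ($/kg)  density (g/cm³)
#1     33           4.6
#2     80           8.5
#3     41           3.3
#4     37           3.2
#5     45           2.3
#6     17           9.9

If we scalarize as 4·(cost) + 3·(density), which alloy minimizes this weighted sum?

#6

#1: 4·33 + 3·4.6 = 145.8
#2: 4·80 + 3·8.5 = 345.5
#3: 4·41 + 3·3.3 = 173.9
#4: 4·37 + 3·3.2 = 157.6
#5: 4·45 + 3·2.3 = 186.9
#6: 4·17 + 3·9.9 = 97.7
Lowest: #6 at 97.7.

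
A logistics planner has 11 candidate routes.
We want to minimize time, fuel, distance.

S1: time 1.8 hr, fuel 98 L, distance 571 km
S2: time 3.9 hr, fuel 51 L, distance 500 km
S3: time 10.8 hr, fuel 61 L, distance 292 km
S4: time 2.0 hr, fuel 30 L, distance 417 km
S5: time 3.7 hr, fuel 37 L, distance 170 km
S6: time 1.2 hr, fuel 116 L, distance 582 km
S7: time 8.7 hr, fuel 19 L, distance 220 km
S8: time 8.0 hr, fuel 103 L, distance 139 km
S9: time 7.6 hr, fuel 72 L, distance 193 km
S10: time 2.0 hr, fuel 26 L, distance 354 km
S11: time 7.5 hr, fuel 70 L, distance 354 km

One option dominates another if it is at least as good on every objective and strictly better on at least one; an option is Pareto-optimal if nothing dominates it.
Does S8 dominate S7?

S8 vs S7: S8 is worse on fuel (103 vs 19), so it does not dominate S7.

No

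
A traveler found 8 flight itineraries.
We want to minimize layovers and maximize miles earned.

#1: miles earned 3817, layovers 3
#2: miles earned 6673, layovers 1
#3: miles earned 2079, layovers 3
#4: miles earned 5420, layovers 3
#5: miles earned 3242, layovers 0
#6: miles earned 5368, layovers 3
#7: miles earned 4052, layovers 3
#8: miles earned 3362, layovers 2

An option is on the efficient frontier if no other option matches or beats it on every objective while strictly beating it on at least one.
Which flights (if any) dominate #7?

#2: miles earned 6673≥4052, layovers 1≤3 — dominates #7.
#4: miles earned 5420≥4052, layovers 3≤3 — dominates #7.
#6: miles earned 5368≥4052, layovers 3≤3 — dominates #7.
Others (#1, #3, #5, #8) are each worse than #7 on at least one objective.

#2, #4, #6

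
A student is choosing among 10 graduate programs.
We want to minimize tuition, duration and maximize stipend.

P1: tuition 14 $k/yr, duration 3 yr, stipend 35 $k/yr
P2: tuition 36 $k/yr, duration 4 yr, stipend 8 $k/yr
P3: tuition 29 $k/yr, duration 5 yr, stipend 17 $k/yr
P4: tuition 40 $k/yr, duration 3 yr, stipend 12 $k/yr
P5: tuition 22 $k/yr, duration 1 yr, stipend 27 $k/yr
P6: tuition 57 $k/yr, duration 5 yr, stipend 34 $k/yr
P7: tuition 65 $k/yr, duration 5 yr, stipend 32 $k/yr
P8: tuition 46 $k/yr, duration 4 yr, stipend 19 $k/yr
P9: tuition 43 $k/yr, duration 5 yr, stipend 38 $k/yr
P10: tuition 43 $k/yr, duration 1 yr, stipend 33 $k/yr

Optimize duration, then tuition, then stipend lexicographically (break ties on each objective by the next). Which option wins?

P5

First minimize duration: best is 1, kept {P5, P10}.
Then minimize tuition: best is 22, kept {P5}.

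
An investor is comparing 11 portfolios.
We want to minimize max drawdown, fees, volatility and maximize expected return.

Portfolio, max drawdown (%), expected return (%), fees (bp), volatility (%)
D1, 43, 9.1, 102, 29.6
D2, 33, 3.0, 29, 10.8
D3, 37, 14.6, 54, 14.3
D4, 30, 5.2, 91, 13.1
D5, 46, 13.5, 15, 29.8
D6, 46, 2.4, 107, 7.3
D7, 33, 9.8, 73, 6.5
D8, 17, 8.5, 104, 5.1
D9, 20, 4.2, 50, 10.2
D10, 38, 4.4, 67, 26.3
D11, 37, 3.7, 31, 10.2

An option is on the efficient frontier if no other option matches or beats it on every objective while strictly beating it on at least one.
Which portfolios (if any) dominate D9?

D1: worse on max drawdown (43 vs 20).
D2: worse on max drawdown (33 vs 20).
D3: worse on max drawdown (37 vs 20).
D4: worse on max drawdown (30 vs 20).
D5: worse on max drawdown (46 vs 20).
D6: worse on max drawdown (46 vs 20).
D7: worse on max drawdown (33 vs 20).
D8: worse on fees (104 vs 50).
D10: worse on max drawdown (38 vs 20).
D11: worse on max drawdown (37 vs 20).
No option dominates D9.

none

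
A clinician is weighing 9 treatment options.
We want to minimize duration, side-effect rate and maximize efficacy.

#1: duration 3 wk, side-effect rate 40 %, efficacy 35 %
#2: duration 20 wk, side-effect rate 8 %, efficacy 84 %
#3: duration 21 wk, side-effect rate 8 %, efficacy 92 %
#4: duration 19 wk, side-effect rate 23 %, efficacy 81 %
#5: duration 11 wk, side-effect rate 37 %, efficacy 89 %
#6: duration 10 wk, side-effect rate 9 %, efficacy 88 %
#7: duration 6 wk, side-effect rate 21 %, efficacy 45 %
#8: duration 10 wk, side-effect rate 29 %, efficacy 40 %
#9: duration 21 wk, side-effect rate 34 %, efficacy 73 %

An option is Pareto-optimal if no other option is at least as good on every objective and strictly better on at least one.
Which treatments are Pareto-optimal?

#1: not dominated (best duration).
#2: not dominated.
#3: not dominated (best efficacy).
#4: dominated by #6 (duration 10≤19, side-effect rate 9≤23, efficacy 88≥81).
#5: not dominated.
#6: not dominated.
#7: not dominated.
#8: dominated by #6 (duration 10≤10, side-effect rate 9≤29, efficacy 88≥40).
#9: dominated by #2 (duration 20≤21, side-effect rate 8≤34, efficacy 84≥73).

#1, #2, #3, #5, #6, #7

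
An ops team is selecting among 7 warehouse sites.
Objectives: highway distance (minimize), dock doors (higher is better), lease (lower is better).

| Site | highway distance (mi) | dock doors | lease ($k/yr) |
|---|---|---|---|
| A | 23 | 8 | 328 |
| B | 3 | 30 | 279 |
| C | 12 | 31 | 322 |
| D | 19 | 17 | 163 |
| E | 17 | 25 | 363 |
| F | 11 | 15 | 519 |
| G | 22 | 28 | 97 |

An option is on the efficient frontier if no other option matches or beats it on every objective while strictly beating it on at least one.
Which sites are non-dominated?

A: dominated by B (highway distance 3≤23, dock doors 30≥8, lease 279≤328).
B: not dominated (best highway distance).
C: not dominated (best dock doors).
D: not dominated.
E: dominated by B (highway distance 3≤17, dock doors 30≥25, lease 279≤363).
F: dominated by B (highway distance 3≤11, dock doors 30≥15, lease 279≤519).
G: not dominated (best lease).

B, C, D, G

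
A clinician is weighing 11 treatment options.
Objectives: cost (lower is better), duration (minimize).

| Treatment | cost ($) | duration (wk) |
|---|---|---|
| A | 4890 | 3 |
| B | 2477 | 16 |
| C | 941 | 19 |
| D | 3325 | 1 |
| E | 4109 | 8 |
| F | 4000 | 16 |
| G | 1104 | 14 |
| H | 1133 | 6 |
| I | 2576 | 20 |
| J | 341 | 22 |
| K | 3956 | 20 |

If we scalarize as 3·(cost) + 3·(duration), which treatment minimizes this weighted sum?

A: 3·4890 + 3·3 = 14679
B: 3·2477 + 3·16 = 7479
C: 3·941 + 3·19 = 2880
D: 3·3325 + 3·1 = 9978
E: 3·4109 + 3·8 = 12351
F: 3·4000 + 3·16 = 12048
G: 3·1104 + 3·14 = 3354
H: 3·1133 + 3·6 = 3417
I: 3·2576 + 3·20 = 7788
J: 3·341 + 3·22 = 1089
K: 3·3956 + 3·20 = 11928
Lowest: J at 1089.

J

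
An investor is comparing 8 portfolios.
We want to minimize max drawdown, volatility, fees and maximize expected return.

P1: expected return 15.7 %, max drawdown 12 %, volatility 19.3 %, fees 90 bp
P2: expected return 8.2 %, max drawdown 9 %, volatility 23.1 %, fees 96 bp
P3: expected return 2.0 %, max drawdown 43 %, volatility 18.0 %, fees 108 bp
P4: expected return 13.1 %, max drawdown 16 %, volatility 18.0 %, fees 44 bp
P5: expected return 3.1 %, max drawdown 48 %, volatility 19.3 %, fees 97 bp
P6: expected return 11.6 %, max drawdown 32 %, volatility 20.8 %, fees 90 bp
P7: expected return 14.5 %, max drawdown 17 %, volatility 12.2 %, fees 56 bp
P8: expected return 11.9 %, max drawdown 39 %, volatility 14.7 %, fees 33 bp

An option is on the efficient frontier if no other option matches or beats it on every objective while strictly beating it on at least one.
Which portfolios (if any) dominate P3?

P4: expected return 13.1≥2.0, max drawdown 16≤43, volatility 18.0≤18.0, fees 44≤108 — dominates P3.
P7: expected return 14.5≥2.0, max drawdown 17≤43, volatility 12.2≤18.0, fees 56≤108 — dominates P3.
P8: expected return 11.9≥2.0, max drawdown 39≤43, volatility 14.7≤18.0, fees 33≤108 — dominates P3.
Others (P1, P2, P5, P6) are each worse than P3 on at least one objective.

P4, P7, P8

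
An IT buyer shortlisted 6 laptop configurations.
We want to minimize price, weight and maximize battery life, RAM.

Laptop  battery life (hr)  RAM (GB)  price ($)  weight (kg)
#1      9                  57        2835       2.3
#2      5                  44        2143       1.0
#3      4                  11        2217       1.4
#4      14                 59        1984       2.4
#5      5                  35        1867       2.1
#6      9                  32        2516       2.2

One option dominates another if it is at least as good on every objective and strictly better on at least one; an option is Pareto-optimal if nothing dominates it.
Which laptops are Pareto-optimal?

#1: not dominated.
#2: not dominated (best weight).
#3: dominated by #2 (battery life 5≥4, RAM 44≥11, price 2143≤2217, weight 1.0≤1.4).
#4: not dominated (best battery life).
#5: not dominated (best price).
#6: not dominated.

#1, #2, #4, #5, #6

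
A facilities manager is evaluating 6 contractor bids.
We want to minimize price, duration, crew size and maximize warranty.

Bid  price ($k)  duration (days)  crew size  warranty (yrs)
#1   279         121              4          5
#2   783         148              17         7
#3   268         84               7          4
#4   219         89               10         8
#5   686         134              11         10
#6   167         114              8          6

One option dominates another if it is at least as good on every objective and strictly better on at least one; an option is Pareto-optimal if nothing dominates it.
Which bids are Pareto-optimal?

#1: not dominated (best crew size).
#2: dominated by #4 (price 219≤783, duration 89≤148, crew size 10≤17, warranty 8≥7).
#3: not dominated (best duration).
#4: not dominated.
#5: not dominated (best warranty).
#6: not dominated (best price).

#1, #3, #4, #5, #6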